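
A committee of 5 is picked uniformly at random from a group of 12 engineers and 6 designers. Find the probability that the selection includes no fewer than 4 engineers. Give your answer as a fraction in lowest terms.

There are C(18,5) = 8568 ways to choose the 5.
Favorable selections (no fewer than 4 engineers): C(12,4)·C(6,1) + C(12,5)·C(6,0) = 2970 + 792 = 3762.
Probability = 3762/8568 = 209/476.

209/476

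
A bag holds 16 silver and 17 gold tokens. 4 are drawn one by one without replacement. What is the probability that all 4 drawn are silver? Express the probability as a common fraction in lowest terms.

91/2046

Multiply the conditional probabilities at each draw: 16/33 · 15/32 · 14/31 · 13/30 = 43680/982080 = 91/2046.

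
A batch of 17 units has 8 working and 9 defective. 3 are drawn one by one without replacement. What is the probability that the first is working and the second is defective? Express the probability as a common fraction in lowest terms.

9/34

Multiply the conditional probabilities at each draw: 8/17 · 9/16 = 72/272 = 9/34.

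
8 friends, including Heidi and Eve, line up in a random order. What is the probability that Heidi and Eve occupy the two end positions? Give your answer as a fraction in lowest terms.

There are 8! = 40320 arrangements.
Place Heidi and Eve at the ends in 2 ways, arrange the remaining 6 in 6! = 720 ways: 2·720 = 1440.
Probability = 1440/40320 = 1/28.

1/28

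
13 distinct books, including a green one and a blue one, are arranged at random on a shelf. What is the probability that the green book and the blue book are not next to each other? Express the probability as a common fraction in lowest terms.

There are 13! = 6227020800 arrangements.
Arrangements with the green book and the blue book adjacent: 2·12! = 958003200.
So not adjacent: 6227020800 − 958003200 = 5269017600, probability 5269017600/6227020800 = 11/13.

11/13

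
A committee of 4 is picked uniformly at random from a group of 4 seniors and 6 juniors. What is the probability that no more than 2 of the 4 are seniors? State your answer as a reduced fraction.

There are C(10,4) = 210 ways to choose the 4.
Count the complement (more than 2 seniors): C(4,3)·C(6,1) + C(4,4)·C(6,0) = 24 + 1 = 25.
Probability = 1 − 25/210 = 185/210 = 37/42.

37/42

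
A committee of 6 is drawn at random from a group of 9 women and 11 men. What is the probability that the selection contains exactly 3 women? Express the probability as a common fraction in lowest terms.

231/646

There are C(20,6) = 38760 ways to choose 6 from 20.
Selections with exactly 3 women: choose 3 of the 9 women and 3 of the 11 men, C(9,3)·C(11,3) = 84·165 = 13860.
Probability = 13860/38760 = 231/646.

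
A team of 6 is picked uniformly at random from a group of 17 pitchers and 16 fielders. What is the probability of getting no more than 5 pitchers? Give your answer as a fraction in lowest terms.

19557/19778

There are C(33,6) = 1107568 ways to choose the 6.
The complement is exactly 6 pitchers: C(17,6)·C(16,0) = 12376.
Probability = 1 − 12376/1107568 = 1095192/1107568 = 19557/19778.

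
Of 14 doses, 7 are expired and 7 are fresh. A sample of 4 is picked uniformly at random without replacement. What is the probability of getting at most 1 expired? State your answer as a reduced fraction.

40/143

Total selections: C(14,4) = 1001.
Favorable selections (at most 1 expired): C(7,0)·C(7,4) + C(7,1)·C(7,3) = 35 + 245 = 280.
Probability = 280/1001 = 40/143.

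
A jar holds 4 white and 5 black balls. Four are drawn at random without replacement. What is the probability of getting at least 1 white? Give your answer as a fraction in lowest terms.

There are C(9,4) = 126 ways to choose the 4.
Favorable selections (at least 1 white): C(4,1)·C(5,3) + C(4,2)·C(5,2) + C(4,3)·C(5,1) + C(4,4)·C(5,0) = 40 + 60 + 20 + 1 = 121.
Probability = 121/126.

121/126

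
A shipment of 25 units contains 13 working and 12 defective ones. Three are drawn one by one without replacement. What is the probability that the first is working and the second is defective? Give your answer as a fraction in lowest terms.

13/50

Multiply the conditional probabilities at each draw: 13/25 · 12/24 = 156/600 = 13/50.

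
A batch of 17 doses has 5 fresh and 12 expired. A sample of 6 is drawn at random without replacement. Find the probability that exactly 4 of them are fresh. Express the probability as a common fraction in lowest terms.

The sample space is all 6-subsets of the 17: C(17,6) = 12376.
Selections with exactly 4 fresh: choose 4 of the 5 fresh and 2 of the 12 expired, C(5,4)·C(12,2) = 5·66 = 330.
Probability = 330/12376 = 165/6188.

165/6188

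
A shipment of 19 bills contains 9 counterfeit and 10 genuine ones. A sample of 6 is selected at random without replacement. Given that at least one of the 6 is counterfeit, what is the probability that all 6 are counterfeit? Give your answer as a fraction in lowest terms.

2/641

Work in counts. Selections with at least one counterfeit: C(19,6) − C(10,6) = 27132 − 210 = 26922.
Of those, selections where all 6 are counterfeit: C(9,6) = 84.
Conditional probability = 84/26922 = 2/641.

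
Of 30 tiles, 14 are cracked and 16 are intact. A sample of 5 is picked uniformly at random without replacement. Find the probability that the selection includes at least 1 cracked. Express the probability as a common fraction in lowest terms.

253/261

Total selections: C(30,5) = 142506.
The complement is all 5 are intact: C(16,5) = 4368.
Probability = 1 − 4368/142506 = 138138/142506 = 253/261.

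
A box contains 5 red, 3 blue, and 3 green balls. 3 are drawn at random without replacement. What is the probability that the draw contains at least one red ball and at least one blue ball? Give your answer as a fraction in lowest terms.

There are C(11,3) = 165 possible draws.
By inclusion-exclusion on the complements, draws missing all red or all blue: C(6,3) + C(8,3) − C(3,3) = 20 + 56 − 1 = 75.
So draws with at least one of each: 165 − 75 = 90, probability 90/165 = 6/11.

6/11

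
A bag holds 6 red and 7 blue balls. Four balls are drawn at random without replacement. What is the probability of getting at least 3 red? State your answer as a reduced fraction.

Total selections: C(13,4) = 715.
Favorable selections (at least 3 red): C(6,3)·C(7,1) + C(6,4)·C(7,0) = 140 + 15 = 155.
Probability = 155/715 = 31/143.

31/143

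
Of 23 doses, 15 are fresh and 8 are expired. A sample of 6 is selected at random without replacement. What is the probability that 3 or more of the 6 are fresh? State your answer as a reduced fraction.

13247/14421

Total selections: C(23,6) = 100947.
Count the complement (fewer than 3 fresh): C(15,0)·C(8,6) + C(15,1)·C(8,5) + C(15,2)·C(8,4) = 28 + 840 + 7350 = 8218.
Probability = 1 − 8218/100947 = 92729/100947 = 13247/14421.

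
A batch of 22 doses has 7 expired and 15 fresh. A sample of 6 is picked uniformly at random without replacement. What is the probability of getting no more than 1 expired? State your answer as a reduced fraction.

There are C(22,6) = 74613 ways to choose the 6.
Favorable selections (no more than 1 expired): C(7,0)·C(15,6) + C(7,1)·C(15,5) = 5005 + 21021 = 26026.
Probability = 26026/74613 = 338/969.

338/969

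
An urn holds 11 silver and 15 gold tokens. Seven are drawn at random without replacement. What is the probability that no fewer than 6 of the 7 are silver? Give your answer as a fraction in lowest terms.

33/2990

Total selections: C(26,7) = 657800.
Favorable selections (no fewer than 6 silver): C(11,6)·C(15,1) + C(11,7)·C(15,0) = 6930 + 330 = 7260.
Probability = 7260/657800 = 33/2990.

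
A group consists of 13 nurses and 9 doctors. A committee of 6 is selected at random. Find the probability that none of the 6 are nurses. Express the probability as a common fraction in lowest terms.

4/3553

There are C(22,6) = 74613 possible selections.
Selections with no nurses (all doctors): C(9,6) = 84.
Probability = 84/74613 = 4/3553.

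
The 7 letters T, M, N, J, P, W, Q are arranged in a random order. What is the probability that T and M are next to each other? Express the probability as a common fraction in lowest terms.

There are 7! = 5040 arrangements.
Treat T and M as a block: 6! arrangements of the blocks × 2 orders within the block = 2·720 = 1440.
Probability = 1440/5040 = 2/7.

2/7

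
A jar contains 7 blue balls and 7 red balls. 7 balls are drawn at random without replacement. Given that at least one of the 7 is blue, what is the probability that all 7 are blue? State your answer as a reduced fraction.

1/3431

Work in counts. Selections with at least one blue: C(14,7) − C(7,7) = 3432 − 1 = 3431.
Of those, selections where all 7 are blue: C(7,7) = 1.
Conditional probability = 1/3431.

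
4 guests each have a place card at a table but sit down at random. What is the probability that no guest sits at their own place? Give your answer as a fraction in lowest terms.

3/8

There are 4! = 24 seatings.
By inclusion-exclusion, seatings with no fixed points: C(4,0)·4! − C(4,1)·3! + C(4,2)·2! − C(4,3)·1! + C(4,4)·0! = 9.
Probability = 9/24 = 3/8.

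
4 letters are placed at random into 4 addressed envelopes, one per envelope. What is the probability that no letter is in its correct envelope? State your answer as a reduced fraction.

3/8

There are 4! = 24 assignments.
By inclusion-exclusion, assignments with no fixed points: C(4,0)·4! − C(4,1)·3! + C(4,2)·2! − C(4,3)·1! + C(4,4)·0! = 9.
Probability = 9/24 = 3/8.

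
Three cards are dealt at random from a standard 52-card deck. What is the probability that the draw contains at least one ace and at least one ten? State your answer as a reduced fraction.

188/5525

There are C(52,3) = 22100 possible draws.
By inclusion-exclusion on the complements, draws missing all aces or all tens: C(48,3) + C(48,3) − C(44,3) = 17296 + 17296 − 13244 = 21348.
So draws with at least one of each: 22100 − 21348 = 752, probability 752/22100 = 188/5525.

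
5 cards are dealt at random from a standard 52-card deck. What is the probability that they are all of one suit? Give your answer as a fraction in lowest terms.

There are C(52,5) = 2598960 possible 5-card hands.
Hands of one suit: 4 suits × C(13,5) = 4·1287 = 5148.
Probability = 5148/2598960 = 33/16660.

33/16660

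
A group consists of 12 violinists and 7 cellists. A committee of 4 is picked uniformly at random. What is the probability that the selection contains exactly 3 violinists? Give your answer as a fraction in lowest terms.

Total number of selections: C(19,4) = 3876.
Selections with exactly 3 violinists: choose 3 of the 12 violinists and 1 of the 7 cellists, C(12,3)·C(7,1) = 220·7 = 1540.
Probability = 1540/3876 = 385/969.

385/969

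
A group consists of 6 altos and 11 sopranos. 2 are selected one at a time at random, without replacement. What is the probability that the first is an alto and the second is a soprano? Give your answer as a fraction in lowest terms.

Multiply the conditional probabilities at each draw: 6/17 · 11/16 = 66/272 = 33/136.

33/136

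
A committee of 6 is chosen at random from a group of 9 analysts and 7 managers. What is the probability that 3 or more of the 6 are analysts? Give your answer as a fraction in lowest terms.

9/11

Total selections: C(16,6) = 8008.
Count the complement (fewer than 3 analysts): C(9,0)·C(7,6) + C(9,1)·C(7,5) + C(9,2)·C(7,4) = 7 + 189 + 1260 = 1456.
Probability = 1 − 1456/8008 = 6552/8008 = 9/11.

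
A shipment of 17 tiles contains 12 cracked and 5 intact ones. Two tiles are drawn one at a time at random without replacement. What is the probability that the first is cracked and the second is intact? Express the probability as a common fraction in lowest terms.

15/68

Multiply the conditional probabilities at each draw: 12/17 · 5/16 = 60/272 = 15/68.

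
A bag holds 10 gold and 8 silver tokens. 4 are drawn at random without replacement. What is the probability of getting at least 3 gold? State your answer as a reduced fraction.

13/34

Total selections: C(18,4) = 3060.
Favorable selections (at least 3 gold): C(10,3)·C(8,1) + C(10,4)·C(8,0) = 960 + 210 = 1170.
Probability = 1170/3060 = 13/34.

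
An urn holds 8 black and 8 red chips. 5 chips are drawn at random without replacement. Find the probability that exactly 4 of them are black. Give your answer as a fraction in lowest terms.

5/39

Total number of selections: C(16,5) = 4368.
Selections with exactly 4 black: choose 4 of the 8 black and 1 of the 8 red, C(8,4)·C(8,1) = 70·8 = 560.
Probability = 560/4368 = 5/39.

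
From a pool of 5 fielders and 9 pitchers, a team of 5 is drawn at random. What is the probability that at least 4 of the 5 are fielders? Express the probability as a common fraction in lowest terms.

23/1001

Total selections: C(14,5) = 2002.
Favorable selections (at least 4 fielders): C(5,4)·C(9,1) + C(5,5)·C(9,0) = 45 + 1 = 46.
Probability = 46/2002 = 23/1001.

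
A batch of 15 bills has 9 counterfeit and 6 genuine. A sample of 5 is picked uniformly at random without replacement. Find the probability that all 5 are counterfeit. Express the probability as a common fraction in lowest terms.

There are C(15,5) = 3003 possible selections.
Selections with all counterfeit: C(9,5) = 126.
Probability = 126/3003 = 6/143.

6/143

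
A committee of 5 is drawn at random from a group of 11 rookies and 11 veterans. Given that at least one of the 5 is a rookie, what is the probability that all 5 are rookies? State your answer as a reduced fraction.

1/56

Work in counts. Selections with at least one rookie: C(22,5) − C(11,5) = 26334 − 462 = 25872.
Of those, selections where all 5 are rookies: C(11,5) = 462.
Conditional probability = 462/25872 = 1/56.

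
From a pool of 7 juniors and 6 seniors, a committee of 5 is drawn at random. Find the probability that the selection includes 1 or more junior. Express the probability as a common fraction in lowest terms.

Total selections: C(13,5) = 1287.
The complement is all 5 are seniors: C(6,5) = 6.
Probability = 1 − 6/1287 = 1281/1287 = 427/429.

427/429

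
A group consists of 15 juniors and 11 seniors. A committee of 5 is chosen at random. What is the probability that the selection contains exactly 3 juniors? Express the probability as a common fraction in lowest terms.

35/92

Total number of selections: C(26,5) = 65780.
Selections with exactly 3 juniors: choose 3 of the 15 juniors and 2 of the 11 seniors, C(15,3)·C(11,2) = 455·55 = 25025.
Probability = 25025/65780 = 35/92.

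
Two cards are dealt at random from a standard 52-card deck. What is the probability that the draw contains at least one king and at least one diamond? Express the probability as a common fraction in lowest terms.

There are C(52,2) = 1326 possible draws.
By inclusion-exclusion on the complements, draws missing all kings or all diamonds: C(48,2) + C(39,2) − C(36,2) = 1128 + 741 − 630 = 1239.
So draws with at least one of each: 1326 − 1239 = 87, probability 87/1326 = 29/442.

29/442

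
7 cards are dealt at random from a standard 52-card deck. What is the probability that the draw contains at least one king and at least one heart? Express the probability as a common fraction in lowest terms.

53122231/133784560

There are C(52,7) = 133784560 possible draws.
By inclusion-exclusion on the complements, draws missing all kings or all hearts: C(48,7) + C(39,7) − C(36,7) = 73629072 + 15380937 − 8347680 = 80662329.
So draws with at least one of each: 133784560 − 80662329 = 53122231, probability 53122231/133784560.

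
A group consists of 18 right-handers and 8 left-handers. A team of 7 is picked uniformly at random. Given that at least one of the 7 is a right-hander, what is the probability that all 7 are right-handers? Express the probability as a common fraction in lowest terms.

221/4568

Work in counts. Selections with at least one right-hander: C(26,7) − C(8,7) = 657800 − 8 = 657792.
Of those, selections where all 7 are right-handers: C(18,7) = 31824.
Conditional probability = 31824/657792 = 221/4568.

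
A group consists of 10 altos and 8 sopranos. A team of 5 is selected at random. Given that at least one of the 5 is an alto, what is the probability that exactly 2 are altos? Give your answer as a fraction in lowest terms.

Work in counts. Selections with at least one alto: C(18,5) − C(8,5) = 8568 − 56 = 8512.
Of those, selections where exactly 2 are altos: C(10,2)·C(8,3) = 45·56 = 2520.
Conditional probability = 2520/8512 = 45/152.

45/152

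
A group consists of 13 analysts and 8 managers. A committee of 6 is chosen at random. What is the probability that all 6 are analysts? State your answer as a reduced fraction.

There are C(21,6) = 54264 possible selections.
Selections with all analysts: C(13,6) = 1716.
Probability = 1716/54264 = 143/4522.

143/4522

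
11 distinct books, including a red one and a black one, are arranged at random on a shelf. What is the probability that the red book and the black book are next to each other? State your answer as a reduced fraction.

2/11

There are 11! = 39916800 arrangements.
Treat the red book and the black book as a block: 10! arrangements of the blocks × 2 orders within the block = 2·3628800 = 7257600.
Probability = 7257600/39916800 = 2/11.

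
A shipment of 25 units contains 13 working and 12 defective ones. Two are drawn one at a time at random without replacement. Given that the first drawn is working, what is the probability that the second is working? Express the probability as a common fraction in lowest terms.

After removing one working, 24 remain: 12 working and 12 defective.
So the probability the next is working is 12/24 = 1/2.

1/2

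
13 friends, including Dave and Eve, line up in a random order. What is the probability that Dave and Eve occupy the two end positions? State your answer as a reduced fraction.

There are 13! = 6227020800 arrangements.
Place Dave and Eve at the ends in 2 ways, arrange the remaining 11 in 11! = 39916800 ways: 2·39916800 = 79833600.
Probability = 79833600/6227020800 = 1/78.

1/78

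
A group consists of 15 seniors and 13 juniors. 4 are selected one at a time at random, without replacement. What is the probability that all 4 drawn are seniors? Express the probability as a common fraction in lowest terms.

1/15

Multiply the conditional probabilities at each draw: 15/28 · 14/27 · 13/26 · 12/25 = 32760/491400 = 1/15.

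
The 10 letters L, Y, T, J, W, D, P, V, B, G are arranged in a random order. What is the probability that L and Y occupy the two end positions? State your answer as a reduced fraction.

1/45

There are 10! = 3628800 arrangements.
Place L and Y at the ends in 2 ways, arrange the remaining 8 in 8! = 40320 ways: 2·40320 = 80640.
Probability = 80640/3628800 = 1/45.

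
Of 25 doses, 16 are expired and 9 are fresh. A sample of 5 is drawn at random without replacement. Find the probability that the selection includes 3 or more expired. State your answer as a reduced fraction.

Total selections: C(25,5) = 53130.
Favorable selections (3 or more expired): C(16,3)·C(9,2) + C(16,4)·C(9,1) + C(16,5)·C(9,0) = 20160 + 16380 + 4368 = 40908.
Probability = 40908/53130 = 974/1265.

974/1265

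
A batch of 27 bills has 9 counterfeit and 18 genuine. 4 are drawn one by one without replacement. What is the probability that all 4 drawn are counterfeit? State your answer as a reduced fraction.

7/975

Multiply the conditional probabilities at each draw: 9/27 · 8/26 · 7/25 · 6/24 = 3024/421200 = 7/975.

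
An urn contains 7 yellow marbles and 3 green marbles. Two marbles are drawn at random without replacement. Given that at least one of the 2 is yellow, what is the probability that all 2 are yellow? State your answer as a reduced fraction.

1/2

Work in counts. Selections with at least one yellow: C(10,2) − C(3,2) = 45 − 3 = 42.
Of those, selections where all 2 are yellow: C(7,2) = 21.
Conditional probability = 21/42 = 1/2.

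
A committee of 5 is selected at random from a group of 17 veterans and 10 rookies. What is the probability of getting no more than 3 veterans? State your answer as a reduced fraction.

There are C(27,5) = 80730 ways to choose the 5.
Count the complement (more than 3 veterans): C(17,4)·C(10,1) + C(17,5)·C(10,0) = 23800 + 6188 = 29988.
Probability = 1 − 29988/80730 = 50742/80730 = 2819/4485.

2819/4485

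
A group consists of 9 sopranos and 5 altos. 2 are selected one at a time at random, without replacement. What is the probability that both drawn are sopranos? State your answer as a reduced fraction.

Multiply the conditional probabilities at each draw: 9/14 · 8/13 = 72/182 = 36/91.

36/91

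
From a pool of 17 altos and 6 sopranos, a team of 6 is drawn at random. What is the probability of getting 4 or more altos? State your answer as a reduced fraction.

12172/14421

There are C(23,6) = 100947 ways to choose the 6.
Favorable selections (4 or more altos): C(17,4)·C(6,2) + C(17,5)·C(6,1) + C(17,6)·C(6,0) = 35700 + 37128 + 12376 = 85204.
Probability = 85204/100947 = 12172/14421.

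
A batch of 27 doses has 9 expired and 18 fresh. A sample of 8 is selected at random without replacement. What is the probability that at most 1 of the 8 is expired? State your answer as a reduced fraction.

There are C(27,8) = 2220075 ways to choose the 8.
Favorable selections (at most 1 expired): C(9,0)·C(18,8) + C(9,1)·C(18,7) = 43758 + 286416 = 330174.
Probability = 330174/2220075 = 2822/18975.

2822/18975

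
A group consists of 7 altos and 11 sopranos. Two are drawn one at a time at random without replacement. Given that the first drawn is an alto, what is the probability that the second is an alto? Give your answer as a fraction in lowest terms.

6/17

After removing one alto, 17 remain: 6 altos and 11 sopranos.
So the probability the next is an alto is 6/17.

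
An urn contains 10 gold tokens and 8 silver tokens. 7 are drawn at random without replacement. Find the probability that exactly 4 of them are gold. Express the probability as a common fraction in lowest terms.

The sample space is all 7-subsets of the 18: C(18,7) = 31824.
Selections with exactly 4 gold: choose 4 of the 10 gold and 3 of the 8 silver, C(10,4)·C(8,3) = 210·56 = 11760.
Probability = 11760/31824 = 245/663.

245/663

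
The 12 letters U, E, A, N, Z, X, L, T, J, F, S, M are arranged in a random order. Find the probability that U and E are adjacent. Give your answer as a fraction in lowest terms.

1/6

There are 12! = 479001600 arrangements.
Treat U and E as a block: 11! arrangements of the blocks × 2 orders within the block = 2·39916800 = 79833600.
Probability = 79833600/479001600 = 1/6.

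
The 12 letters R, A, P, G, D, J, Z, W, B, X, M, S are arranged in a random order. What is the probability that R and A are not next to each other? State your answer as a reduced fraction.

There are 12! = 479001600 arrangements.
Arrangements with R and A adjacent: 2·11! = 79833600.
So not adjacent: 479001600 − 79833600 = 399168000, probability 399168000/479001600 = 5/6.

5/6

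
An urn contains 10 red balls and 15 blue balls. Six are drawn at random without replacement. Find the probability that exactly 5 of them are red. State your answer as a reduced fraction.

Total number of selections: C(25,6) = 177100.
Selections with exactly 5 red: choose 5 of the 10 red and 1 of the 15 blue, C(10,5)·C(15,1) = 252·15 = 3780.
Probability = 3780/177100 = 27/1265.

27/1265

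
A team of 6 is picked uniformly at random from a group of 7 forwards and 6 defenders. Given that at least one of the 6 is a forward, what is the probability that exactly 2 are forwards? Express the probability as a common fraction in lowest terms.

9/49

Work in counts. Selections with at least one forward: C(13,6) − C(6,6) = 1716 − 1 = 1715.
Of those, selections where exactly 2 are forwards: C(7,2)·C(6,4) = 21·15 = 315.
Conditional probability = 315/1715 = 9/49.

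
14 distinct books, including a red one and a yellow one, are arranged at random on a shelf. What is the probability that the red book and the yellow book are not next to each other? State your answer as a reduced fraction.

6/7

There are 14! = 87178291200 arrangements.
Arrangements with the red book and the yellow book adjacent: 2·13! = 12454041600.
So not adjacent: 87178291200 − 12454041600 = 74724249600, probability 74724249600/87178291200 = 6/7.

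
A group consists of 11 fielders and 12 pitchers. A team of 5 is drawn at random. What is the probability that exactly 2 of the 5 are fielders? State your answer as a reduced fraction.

Total number of selections: C(23,5) = 33649.
Selections with exactly 2 fielders: choose 2 of the 11 fielders and 3 of the 12 pitchers, C(11,2)·C(12,3) = 55·220 = 12100.
Probability = 12100/33649 = 1100/3059.

1100/3059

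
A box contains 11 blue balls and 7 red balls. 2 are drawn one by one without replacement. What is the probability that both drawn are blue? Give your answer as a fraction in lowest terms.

Multiply the conditional probabilities at each draw: 11/18 · 10/17 = 110/306 = 55/153.

55/153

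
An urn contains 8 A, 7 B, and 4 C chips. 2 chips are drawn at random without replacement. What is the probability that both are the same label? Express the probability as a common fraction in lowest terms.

55/171

There are C(19,2) = 171 ways to draw 2 chips.
All same label: C(8,2) + C(7,2) + C(4,2) = 28 + 21 + 6 = 55.
Probability = 55/171.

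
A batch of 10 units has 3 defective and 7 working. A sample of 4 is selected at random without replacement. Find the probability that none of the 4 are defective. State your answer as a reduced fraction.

There are C(10,4) = 210 possible selections.
Selections with no defective (all working): C(7,4) = 35.
Probability = 35/210 = 1/6.

1/6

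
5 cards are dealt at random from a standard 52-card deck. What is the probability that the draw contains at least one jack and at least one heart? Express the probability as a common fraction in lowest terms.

There are C(52,5) = 2598960 possible draws.
By inclusion-exclusion on the complements, draws missing all jacks or all hearts: C(48,5) + C(39,5) − C(36,5) = 1712304 + 575757 − 376992 = 1911069.
So draws with at least one of each: 2598960 − 1911069 = 687891, probability 687891/2598960 = 229297/866320.

229297/866320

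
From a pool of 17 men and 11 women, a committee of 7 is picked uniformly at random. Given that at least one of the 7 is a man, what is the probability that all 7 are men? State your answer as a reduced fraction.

52/3165

Work in counts. Selections with at least one man: C(28,7) − C(11,7) = 1184040 − 330 = 1183710.
Of those, selections where all 7 are men: C(17,7) = 19448.
Conditional probability = 19448/1183710 = 52/3165.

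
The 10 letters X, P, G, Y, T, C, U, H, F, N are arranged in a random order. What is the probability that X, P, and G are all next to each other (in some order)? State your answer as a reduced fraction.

1/15

There are 10! = 3628800 arrangements.
Treat the three as one block: 8! placements × 3! orders within the block = 40320·6 = 241920.
Probability = 241920/3628800 = 1/15.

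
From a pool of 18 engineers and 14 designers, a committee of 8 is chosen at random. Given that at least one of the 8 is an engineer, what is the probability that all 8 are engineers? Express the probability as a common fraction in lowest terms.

1122/269623

Work in counts. Selections with at least one engineer: C(32,8) − C(14,8) = 10518300 − 3003 = 10515297.
Of those, selections where all 8 are engineers: C(18,8) = 43758.
Conditional probability = 43758/10515297 = 1122/269623.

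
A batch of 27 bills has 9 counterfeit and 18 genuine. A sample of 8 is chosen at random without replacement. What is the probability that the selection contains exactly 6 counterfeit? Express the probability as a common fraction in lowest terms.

476/82225

The sample space is all 8-subsets of the 27: C(27,8) = 2220075.
Selections with exactly 6 counterfeit: choose 6 of the 9 counterfeit and 2 of the 18 genuine, C(9,6)·C(18,2) = 84·153 = 12852.
Probability = 12852/2220075 = 476/82225.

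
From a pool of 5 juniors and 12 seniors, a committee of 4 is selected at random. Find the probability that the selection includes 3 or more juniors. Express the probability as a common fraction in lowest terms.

25/476

Total selections: C(17,4) = 2380.
Favorable selections (3 or more juniors): C(5,3)·C(12,1) + C(5,4)·C(12,0) = 120 + 5 = 125.
Probability = 125/2380 = 25/476.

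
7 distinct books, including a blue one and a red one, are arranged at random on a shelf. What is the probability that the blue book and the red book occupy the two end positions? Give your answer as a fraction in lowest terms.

There are 7! = 5040 arrangements.
Place the blue book and the red book at the ends in 2 ways, arrange the remaining 5 in 5! = 120 ways: 2·120 = 240.
Probability = 240/5040 = 1/21.

1/21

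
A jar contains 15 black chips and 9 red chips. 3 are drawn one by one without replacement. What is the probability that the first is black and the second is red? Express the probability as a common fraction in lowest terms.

Multiply the conditional probabilities at each draw: 15/24 · 9/23 = 135/552 = 45/184.

45/184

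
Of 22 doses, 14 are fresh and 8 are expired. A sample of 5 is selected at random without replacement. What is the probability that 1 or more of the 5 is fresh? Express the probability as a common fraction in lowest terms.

There are C(22,5) = 26334 ways to choose the 5.
The complement is all 5 are expired: C(8,5) = 56.
Probability = 1 − 56/26334 = 26278/26334 = 1877/1881.

1877/1881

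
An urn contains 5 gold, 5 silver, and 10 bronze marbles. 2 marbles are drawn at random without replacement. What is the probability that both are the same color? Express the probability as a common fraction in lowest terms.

13/38

There are C(20,2) = 190 ways to draw 2 marbles.
All same color: C(5,2) + C(5,2) + C(10,2) = 10 + 10 + 45 = 65.
Probability = 65/190 = 13/38.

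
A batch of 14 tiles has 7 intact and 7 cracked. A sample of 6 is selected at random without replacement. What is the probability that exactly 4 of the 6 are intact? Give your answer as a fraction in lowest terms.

35/143

The sample space is all 6-subsets of the 14: C(14,6) = 3003.
Selections with exactly 4 intact: choose 4 of the 7 intact and 2 of the 7 cracked, C(7,4)·C(7,2) = 35·21 = 735.
Probability = 735/3003 = 35/143.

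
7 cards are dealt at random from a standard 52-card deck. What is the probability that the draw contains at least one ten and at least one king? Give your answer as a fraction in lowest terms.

3105873/16723070

There are C(52,7) = 133784560 possible draws.
By inclusion-exclusion on the complements, draws missing all tens or all kings: C(48,7) + C(48,7) − C(44,7) = 73629072 + 73629072 − 38320568 = 108937576.
So draws with at least one of each: 133784560 − 108937576 = 24846984, probability 24846984/133784560 = 3105873/16723070.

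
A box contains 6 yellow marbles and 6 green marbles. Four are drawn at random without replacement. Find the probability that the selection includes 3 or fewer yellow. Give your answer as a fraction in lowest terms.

32/33

There are C(12,4) = 495 ways to choose the 4.
The complement is exactly 4 yellow: C(6,4)·C(6,0) = 15.
Probability = 1 − 15/495 = 480/495 = 32/33.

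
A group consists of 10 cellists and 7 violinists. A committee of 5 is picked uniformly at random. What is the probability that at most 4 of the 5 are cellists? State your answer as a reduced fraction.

There are C(17,5) = 6188 ways to choose the 5.
Favorable selections (at most 4 cellists): C(10,0)·C(7,5) + C(10,1)·C(7,4) + C(10,2)·C(7,3) + C(10,3)·C(7,2) + C(10,4)·C(7,1) = 21 + 350 + 1575 + 2520 + 1470 = 5936.
Probability = 5936/6188 = 212/221.

212/221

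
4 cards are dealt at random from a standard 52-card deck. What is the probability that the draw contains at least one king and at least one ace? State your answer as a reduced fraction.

There are C(52,4) = 270725 possible draws.
By inclusion-exclusion on the complements, draws missing all kings or all aces: C(48,4) + C(48,4) − C(44,4) = 194580 + 194580 − 135751 = 253409.
So draws with at least one of each: 270725 − 253409 = 17316, probability 17316/270725 = 1332/20825.

1332/20825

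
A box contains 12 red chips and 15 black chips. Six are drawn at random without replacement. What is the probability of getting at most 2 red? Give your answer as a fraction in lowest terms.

917/2070

Total selections: C(27,6) = 296010.
Favorable selections (at most 2 red): C(12,0)·C(15,6) + C(12,1)·C(15,5) + C(12,2)·C(15,4) = 5005 + 36036 + 90090 = 131131.
Probability = 131131/296010 = 917/2070.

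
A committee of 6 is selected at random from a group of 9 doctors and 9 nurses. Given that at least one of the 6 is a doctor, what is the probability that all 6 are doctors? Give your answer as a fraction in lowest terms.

1/220

Work in counts. Selections with at least one doctor: C(18,6) − C(9,6) = 18564 − 84 = 18480.
Of those, selections where all 6 are doctors: C(9,6) = 84.
Conditional probability = 84/18480 = 1/220.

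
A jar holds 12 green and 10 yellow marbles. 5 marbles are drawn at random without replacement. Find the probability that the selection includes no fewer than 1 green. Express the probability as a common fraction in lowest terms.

There are C(22,5) = 26334 ways to choose the 5.
The complement is all 5 are yellow: C(10,5) = 252.
Probability = 1 − 252/26334 = 26082/26334 = 207/209.

207/209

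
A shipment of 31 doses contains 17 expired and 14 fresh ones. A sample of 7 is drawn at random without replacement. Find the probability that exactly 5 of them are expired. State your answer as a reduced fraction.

The sample space is all 7-subsets of the 31: C(31,7) = 2629575.
Selections with exactly 5 expired: choose 5 of the 17 expired and 2 of the 14 fresh, C(17,5)·C(14,2) = 6188·91 = 563108.
Probability = 563108/2629575 = 43316/202275.

43316/202275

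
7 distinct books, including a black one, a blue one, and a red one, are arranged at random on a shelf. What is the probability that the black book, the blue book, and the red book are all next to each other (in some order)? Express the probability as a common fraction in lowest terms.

1/7

There are 7! = 5040 arrangements.
Treat the three as one block: 5! placements × 3! orders within the block = 120·6 = 720.
Probability = 720/5040 = 1/7.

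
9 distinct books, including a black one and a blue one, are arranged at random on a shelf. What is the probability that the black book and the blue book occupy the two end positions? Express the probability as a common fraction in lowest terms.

1/36

There are 9! = 362880 arrangements.
Place the black book and the blue book at the ends in 2 ways, arrange the remaining 7 in 7! = 5040 ways: 2·5040 = 10080.
Probability = 10080/362880 = 1/36.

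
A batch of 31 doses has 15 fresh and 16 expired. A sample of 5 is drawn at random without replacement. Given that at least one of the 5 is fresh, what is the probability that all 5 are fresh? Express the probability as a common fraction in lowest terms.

143/7883

Work in counts. Selections with at least one fresh: C(31,5) − C(16,5) = 169911 − 4368 = 165543.
Of those, selections where all 5 are fresh: C(15,5) = 3003.
Conditional probability = 3003/165543 = 143/7883.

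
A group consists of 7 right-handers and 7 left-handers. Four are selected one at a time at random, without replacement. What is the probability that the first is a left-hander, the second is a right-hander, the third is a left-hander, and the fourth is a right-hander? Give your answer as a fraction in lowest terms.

21/286

Multiply the conditional probabilities at each draw: 7/14 · 7/13 · 6/12 · 6/11 = 1764/24024 = 21/286.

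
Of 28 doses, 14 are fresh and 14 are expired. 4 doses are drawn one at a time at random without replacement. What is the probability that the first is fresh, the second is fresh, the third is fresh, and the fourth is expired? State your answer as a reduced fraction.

Multiply the conditional probabilities at each draw: 14/28 · 13/27 · 12/26 · 14/25 = 30576/491400 = 14/225.

14/225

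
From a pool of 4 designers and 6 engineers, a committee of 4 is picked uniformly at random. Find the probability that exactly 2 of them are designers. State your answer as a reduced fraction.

3/7

Total number of selections: C(10,4) = 210.
Selections with exactly 2 designers: choose 2 of the 4 designers and 2 of the 6 engineers, C(4,2)·C(6,2) = 6·15 = 90.
Probability = 90/210 = 3/7.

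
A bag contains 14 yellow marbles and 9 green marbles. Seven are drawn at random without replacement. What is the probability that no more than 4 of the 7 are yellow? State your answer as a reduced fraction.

There are C(23,7) = 245157 ways to choose the 7.
Count the complement (more than 4 yellow): C(14,5)·C(9,2) + C(14,6)·C(9,1) + C(14,7)·C(9,0) = 72072 + 27027 + 3432 = 102531.
Probability = 1 − 102531/245157 = 142626/245157 = 4322/7429.

4322/7429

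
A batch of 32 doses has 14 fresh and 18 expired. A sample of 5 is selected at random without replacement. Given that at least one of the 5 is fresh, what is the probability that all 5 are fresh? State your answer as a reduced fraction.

13/1252

Work in counts. Selections with at least one fresh: C(32,5) − C(18,5) = 201376 − 8568 = 192808.
Of those, selections where all 5 are fresh: C(14,5) = 2002.
Conditional probability = 2002/192808 = 13/1252.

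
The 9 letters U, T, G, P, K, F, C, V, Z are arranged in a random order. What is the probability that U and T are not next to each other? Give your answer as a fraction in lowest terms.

There are 9! = 362880 arrangements.
Arrangements with U and T adjacent: 2·8! = 80640.
So not adjacent: 362880 − 80640 = 282240, probability 282240/362880 = 7/9.

7/9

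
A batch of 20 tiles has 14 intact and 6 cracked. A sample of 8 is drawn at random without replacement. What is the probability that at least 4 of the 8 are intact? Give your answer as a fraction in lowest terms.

1903/1938

Total selections: C(20,8) = 125970.
Count the complement (fewer than 4 intact): C(14,2)·C(6,6) + C(14,3)·C(6,5) = 91 + 2184 = 2275.
Probability = 1 − 2275/125970 = 123695/125970 = 1903/1938.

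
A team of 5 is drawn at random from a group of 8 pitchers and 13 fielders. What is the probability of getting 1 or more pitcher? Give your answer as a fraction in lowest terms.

There are C(21,5) = 20349 ways to choose the 5.
The complement is all 5 are fielders: C(13,5) = 1287.
Probability = 1 − 1287/20349 = 19062/20349 = 2118/2261.

2118/2261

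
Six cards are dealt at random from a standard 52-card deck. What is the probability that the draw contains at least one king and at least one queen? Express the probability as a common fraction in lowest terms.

718637/5089630

There are C(52,6) = 20358520 possible draws.
By inclusion-exclusion on the complements, draws missing all kings or all queens: C(48,6) + C(48,6) − C(44,6) = 12271512 + 12271512 − 7059052 = 17483972.
So draws with at least one of each: 20358520 − 17483972 = 2874548, probability 2874548/20358520 = 718637/5089630.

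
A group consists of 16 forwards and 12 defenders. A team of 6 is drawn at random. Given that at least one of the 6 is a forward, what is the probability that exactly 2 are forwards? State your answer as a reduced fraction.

Work in counts. Selections with at least one forward: C(28,6) − C(12,6) = 376740 − 924 = 375816.
Of those, selections where exactly 2 are forwards: C(16,2)·C(12,4) = 120·495 = 59400.
Conditional probability = 59400/375816 = 2475/15659.

2475/15659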